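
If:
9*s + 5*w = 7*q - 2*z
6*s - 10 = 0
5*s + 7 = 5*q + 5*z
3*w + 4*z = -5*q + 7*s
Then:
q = 151/80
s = 5/3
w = -199/240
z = 283/240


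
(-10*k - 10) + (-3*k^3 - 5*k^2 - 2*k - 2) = -3*k^3 - 5*k^2 - 12*k - 12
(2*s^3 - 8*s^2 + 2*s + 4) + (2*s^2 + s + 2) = 2*s^3 - 6*s^2 + 3*s + 6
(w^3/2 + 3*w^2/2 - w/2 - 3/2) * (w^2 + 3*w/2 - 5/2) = w^5/2 + 9*w^4/4 + w^3/2 - 6*w^2 - w + 15/4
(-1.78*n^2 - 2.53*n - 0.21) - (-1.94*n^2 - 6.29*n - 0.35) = 0.16*n^2 + 3.76*n + 0.14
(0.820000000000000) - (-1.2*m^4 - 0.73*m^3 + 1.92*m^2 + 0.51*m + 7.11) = 1.2*m^4 + 0.73*m^3 - 1.92*m^2 - 0.51*m - 6.29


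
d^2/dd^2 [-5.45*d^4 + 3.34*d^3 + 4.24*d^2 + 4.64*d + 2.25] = -65.4*d^2 + 20.04*d + 8.48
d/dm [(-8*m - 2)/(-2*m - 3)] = 20/(2*m + 3)^2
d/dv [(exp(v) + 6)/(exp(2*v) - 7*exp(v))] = (-exp(2*v) - 12*exp(v) + 42)*exp(-v)/(exp(2*v) - 14*exp(v) + 49)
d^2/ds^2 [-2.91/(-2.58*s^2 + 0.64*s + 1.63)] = (38.740248*s^2 - 9.609984*s - 2.91*(5.16*s - 0.64)*(10.32*s - 1.28) - 24.475428)/(-2.58*s^2 + 0.64*s + 1.63)^3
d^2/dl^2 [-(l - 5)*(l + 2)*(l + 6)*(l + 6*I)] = -12*l^2 - l*(18 + 36*I) + 56 - 36*I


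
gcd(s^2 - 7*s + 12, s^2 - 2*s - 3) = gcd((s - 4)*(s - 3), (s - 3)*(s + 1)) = s - 3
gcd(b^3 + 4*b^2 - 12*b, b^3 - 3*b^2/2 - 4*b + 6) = b - 2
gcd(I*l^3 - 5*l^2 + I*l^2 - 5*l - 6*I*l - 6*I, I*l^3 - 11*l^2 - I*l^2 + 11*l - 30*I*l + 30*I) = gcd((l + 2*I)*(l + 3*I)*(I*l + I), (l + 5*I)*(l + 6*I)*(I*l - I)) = 1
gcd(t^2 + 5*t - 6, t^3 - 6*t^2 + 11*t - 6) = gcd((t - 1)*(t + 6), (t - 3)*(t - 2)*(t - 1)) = t - 1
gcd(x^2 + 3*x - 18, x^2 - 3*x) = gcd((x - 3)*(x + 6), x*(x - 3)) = x - 3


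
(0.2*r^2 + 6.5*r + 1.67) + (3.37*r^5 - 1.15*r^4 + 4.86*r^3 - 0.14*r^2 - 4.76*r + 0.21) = 3.37*r^5 - 1.15*r^4 + 4.86*r^3 + 0.06*r^2 + 1.74*r + 1.88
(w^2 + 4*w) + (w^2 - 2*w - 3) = 2*w^2 + 2*w - 3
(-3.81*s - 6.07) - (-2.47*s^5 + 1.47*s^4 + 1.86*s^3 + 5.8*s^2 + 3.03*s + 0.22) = 2.47*s^5 - 1.47*s^4 - 1.86*s^3 - 5.8*s^2 - 6.84*s - 6.29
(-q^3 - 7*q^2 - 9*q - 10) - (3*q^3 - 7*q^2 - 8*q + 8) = -4*q^3 - q - 18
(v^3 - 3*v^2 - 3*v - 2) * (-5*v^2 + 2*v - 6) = -5*v^5 + 17*v^4 + 3*v^3 + 22*v^2 + 14*v + 12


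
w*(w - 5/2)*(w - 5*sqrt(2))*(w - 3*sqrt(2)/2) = w^4 - 13*sqrt(2)*w^3/2 - 5*w^3/2 + 15*w^2 + 65*sqrt(2)*w^2/4 - 75*w/2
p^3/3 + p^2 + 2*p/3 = p*(p/3 + 1/3)*(p + 2)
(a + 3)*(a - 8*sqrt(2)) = a^2 - 8*sqrt(2)*a + 3*a - 24*sqrt(2)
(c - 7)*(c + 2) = c^2 - 5*c - 14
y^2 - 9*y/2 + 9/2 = (y - 3)*(y - 3/2)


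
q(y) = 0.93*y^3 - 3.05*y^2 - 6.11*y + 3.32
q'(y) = 2.79*y^2 - 6.1*y - 6.11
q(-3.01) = -31.28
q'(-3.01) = 37.53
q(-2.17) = -7.29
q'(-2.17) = 20.26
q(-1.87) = -2.00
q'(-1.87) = 15.05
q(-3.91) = -75.01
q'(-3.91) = 60.39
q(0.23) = 1.76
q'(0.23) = -7.37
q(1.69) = -11.23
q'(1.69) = -8.45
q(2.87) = -17.35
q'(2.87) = -0.64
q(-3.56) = -55.54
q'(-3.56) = 50.97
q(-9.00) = -866.71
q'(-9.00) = 274.78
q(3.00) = -17.35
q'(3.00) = 0.70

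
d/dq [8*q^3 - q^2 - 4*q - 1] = 24*q^2 - 2*q - 4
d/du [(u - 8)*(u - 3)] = 2*u - 11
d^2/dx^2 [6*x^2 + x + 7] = 12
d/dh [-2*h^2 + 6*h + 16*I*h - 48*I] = -4*h + 6 + 16*I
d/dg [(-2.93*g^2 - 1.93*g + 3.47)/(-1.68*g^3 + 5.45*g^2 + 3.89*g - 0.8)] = (-4.9224*g^4 - 6.4848*g^3 + 16.6096*g^2 - 33.135*g - 11.9543)/(2.8224*g^6 - 18.312*g^5 + 16.6321*g^4 + 45.089*g^3 + 6.4121*g^2 - 6.224*g + 0.64)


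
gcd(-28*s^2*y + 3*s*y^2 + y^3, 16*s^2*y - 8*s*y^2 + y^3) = -4*s*y + y^2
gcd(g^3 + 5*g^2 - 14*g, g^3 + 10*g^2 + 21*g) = g^2 + 7*g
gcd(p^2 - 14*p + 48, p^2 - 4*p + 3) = 1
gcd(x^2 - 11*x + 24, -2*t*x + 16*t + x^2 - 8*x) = x - 8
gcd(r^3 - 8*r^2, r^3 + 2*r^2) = r^2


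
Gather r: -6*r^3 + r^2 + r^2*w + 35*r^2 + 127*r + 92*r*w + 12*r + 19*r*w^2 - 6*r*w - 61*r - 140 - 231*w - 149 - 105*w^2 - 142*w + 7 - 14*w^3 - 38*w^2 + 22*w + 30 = -6*r^3 + r^2*(w + 36) + r*(19*w^2 + 86*w + 78) - 14*w^3 - 143*w^2 - 351*w - 252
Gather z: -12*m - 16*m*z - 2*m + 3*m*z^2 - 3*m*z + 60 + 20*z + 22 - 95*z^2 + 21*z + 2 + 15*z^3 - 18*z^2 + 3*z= -14*m + 15*z^3 + z^2*(3*m - 113) + z*(44 - 19*m) + 84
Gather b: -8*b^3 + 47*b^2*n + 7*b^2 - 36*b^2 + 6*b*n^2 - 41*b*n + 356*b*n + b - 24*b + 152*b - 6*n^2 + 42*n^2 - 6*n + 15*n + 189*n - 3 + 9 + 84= -8*b^3 + b^2*(47*n - 29) + b*(6*n^2 + 315*n + 129) + 36*n^2 + 198*n + 90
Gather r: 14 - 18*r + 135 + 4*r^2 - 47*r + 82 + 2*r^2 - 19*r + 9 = 6*r^2 - 84*r + 240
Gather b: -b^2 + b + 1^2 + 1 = -b^2 + b + 2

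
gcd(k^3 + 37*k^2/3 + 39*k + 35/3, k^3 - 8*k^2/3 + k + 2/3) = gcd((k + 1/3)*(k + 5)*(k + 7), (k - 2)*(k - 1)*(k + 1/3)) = k + 1/3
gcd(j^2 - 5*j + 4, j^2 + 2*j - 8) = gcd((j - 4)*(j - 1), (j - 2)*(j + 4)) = 1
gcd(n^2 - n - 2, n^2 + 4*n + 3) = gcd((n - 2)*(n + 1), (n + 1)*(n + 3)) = n + 1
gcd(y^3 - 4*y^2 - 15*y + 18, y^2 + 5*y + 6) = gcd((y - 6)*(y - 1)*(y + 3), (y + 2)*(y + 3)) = y + 3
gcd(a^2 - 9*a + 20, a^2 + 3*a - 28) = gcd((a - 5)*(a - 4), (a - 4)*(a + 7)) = a - 4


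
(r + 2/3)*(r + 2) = r^2 + 8*r/3 + 4/3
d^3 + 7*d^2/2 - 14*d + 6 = (d - 2)*(d - 1/2)*(d + 6)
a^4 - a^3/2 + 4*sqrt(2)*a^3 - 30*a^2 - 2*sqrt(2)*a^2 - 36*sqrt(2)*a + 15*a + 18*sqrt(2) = (a - 1/2)*(a - 3*sqrt(2))*(a + sqrt(2))*(a + 6*sqrt(2))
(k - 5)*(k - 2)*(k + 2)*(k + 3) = k^4 - 2*k^3 - 19*k^2 + 8*k + 60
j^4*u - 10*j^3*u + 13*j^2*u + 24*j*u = j*(j - 8)*(j - 3)*(j*u + u)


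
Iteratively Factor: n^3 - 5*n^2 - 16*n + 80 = (n - 4)*(n^2 - n - 20) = (n - 4)*(n + 4)*(n - 5)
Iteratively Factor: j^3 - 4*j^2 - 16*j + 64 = (j - 4)*(j^2 - 16) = (j - 4)^2*(j + 4)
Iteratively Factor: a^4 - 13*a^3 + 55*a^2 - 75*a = (a - 5)*(a^3 - 8*a^2 + 15*a) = (a - 5)*(a - 3)*(a^2 - 5*a) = (a - 5)^2*(a - 3)*(a)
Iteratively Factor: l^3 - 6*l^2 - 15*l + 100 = (l - 5)*(l^2 - l - 20) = (l - 5)*(l + 4)*(l - 5)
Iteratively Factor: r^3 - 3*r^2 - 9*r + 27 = (r - 3)*(r^2 - 9) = (r - 3)*(r + 3)*(r - 3)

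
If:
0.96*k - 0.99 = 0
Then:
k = 1.03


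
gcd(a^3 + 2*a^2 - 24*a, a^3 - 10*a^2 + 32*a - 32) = a - 4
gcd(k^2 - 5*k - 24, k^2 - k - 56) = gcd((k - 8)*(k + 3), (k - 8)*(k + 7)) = k - 8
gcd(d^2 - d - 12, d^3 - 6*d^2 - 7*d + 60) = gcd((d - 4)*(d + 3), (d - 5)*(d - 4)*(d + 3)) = d^2 - d - 12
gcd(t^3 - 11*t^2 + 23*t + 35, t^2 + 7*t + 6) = t + 1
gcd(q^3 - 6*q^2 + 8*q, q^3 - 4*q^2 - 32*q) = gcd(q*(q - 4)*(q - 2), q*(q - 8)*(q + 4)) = q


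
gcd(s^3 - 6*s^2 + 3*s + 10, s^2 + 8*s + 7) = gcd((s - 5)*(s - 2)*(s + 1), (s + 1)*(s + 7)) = s + 1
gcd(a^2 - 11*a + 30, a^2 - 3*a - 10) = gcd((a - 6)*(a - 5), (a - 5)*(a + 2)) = a - 5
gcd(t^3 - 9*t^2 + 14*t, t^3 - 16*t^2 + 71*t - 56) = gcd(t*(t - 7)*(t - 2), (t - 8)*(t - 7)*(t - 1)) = t - 7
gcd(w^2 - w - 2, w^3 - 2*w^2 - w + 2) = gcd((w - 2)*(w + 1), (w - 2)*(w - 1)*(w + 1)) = w^2 - w - 2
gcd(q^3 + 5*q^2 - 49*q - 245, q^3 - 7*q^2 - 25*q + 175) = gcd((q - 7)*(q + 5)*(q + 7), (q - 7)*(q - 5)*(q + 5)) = q^2 - 2*q - 35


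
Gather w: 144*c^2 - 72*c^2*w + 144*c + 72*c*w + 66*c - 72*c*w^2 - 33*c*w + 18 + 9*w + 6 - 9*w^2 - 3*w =144*c^2 + 210*c + w^2*(-72*c - 9) + w*(-72*c^2 + 39*c + 6) + 24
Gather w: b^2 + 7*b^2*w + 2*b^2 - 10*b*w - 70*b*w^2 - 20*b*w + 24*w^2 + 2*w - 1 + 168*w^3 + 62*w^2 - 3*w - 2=3*b^2 + 168*w^3 + w^2*(86 - 70*b) + w*(7*b^2 - 30*b - 1) - 3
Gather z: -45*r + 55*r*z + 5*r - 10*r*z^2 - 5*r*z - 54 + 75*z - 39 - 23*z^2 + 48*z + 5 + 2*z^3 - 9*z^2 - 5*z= -40*r + 2*z^3 + z^2*(-10*r - 32) + z*(50*r + 118) - 88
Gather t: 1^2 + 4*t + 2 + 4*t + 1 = 8*t + 4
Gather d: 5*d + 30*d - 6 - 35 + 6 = 35*d - 35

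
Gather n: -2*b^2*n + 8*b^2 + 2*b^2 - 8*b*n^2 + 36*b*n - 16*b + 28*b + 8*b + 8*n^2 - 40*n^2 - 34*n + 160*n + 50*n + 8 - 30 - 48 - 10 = 10*b^2 + 20*b + n^2*(-8*b - 32) + n*(-2*b^2 + 36*b + 176) - 80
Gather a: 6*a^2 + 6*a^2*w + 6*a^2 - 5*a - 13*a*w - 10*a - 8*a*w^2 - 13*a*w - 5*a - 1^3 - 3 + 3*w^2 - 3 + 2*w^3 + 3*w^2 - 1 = a^2*(6*w + 12) + a*(-8*w^2 - 26*w - 20) + 2*w^3 + 6*w^2 - 8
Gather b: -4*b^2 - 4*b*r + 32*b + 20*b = -4*b^2 + b*(52 - 4*r)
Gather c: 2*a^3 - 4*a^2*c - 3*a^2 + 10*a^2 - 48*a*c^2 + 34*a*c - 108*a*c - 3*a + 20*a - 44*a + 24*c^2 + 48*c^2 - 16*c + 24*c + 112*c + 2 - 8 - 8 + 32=2*a^3 + 7*a^2 - 27*a + c^2*(72 - 48*a) + c*(-4*a^2 - 74*a + 120) + 18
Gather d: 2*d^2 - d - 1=2*d^2 - d - 1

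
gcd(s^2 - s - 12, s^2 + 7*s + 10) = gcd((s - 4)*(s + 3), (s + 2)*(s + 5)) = 1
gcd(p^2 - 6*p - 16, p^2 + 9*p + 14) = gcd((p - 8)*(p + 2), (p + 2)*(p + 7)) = p + 2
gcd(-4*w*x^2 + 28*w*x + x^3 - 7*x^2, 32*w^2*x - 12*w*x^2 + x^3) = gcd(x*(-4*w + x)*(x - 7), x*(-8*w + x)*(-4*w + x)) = -4*w*x + x^2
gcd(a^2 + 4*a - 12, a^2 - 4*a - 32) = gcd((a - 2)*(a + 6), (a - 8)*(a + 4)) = 1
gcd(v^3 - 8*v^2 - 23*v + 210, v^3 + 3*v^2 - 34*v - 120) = v^2 - v - 30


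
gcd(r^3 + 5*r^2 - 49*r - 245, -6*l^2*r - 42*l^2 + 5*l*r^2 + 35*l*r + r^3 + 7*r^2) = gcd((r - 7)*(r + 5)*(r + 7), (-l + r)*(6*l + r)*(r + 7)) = r + 7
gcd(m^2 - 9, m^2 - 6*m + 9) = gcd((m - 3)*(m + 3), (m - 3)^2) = m - 3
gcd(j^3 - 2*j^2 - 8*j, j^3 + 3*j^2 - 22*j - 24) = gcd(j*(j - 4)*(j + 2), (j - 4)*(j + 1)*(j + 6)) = j - 4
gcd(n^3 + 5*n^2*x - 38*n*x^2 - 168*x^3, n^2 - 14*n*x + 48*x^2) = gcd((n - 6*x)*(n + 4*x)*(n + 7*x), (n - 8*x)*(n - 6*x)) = -n + 6*x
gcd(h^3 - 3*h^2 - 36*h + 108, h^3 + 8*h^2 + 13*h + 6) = h + 6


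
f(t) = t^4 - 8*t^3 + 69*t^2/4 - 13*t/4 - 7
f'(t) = 4*t^3 - 24*t^2 + 69*t/2 - 13/4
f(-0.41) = -2.19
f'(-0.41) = -21.71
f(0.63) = -4.04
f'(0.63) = 9.96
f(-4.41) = 1407.17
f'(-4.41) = -965.21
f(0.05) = -7.12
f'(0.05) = -1.58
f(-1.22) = 39.38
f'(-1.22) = -88.32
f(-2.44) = 255.29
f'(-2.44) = -288.42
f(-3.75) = 867.39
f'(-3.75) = -681.06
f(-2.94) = 429.67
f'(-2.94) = -413.78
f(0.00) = -7.00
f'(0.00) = -3.25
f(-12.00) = 37076.00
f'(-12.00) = -10785.25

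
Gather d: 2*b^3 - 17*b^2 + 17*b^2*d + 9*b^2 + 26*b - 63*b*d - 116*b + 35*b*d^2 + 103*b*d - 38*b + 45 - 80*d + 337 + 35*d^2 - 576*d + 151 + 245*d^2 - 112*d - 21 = 2*b^3 - 8*b^2 - 128*b + d^2*(35*b + 280) + d*(17*b^2 + 40*b - 768) + 512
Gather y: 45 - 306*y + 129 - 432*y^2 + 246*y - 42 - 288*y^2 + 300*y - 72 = -720*y^2 + 240*y + 60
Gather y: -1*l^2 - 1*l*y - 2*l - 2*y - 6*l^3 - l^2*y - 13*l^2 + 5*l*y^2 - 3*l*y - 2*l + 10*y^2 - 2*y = -6*l^3 - 14*l^2 - 4*l + y^2*(5*l + 10) + y*(-l^2 - 4*l - 4)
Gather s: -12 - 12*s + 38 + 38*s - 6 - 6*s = 20*s + 20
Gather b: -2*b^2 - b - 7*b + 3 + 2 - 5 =-2*b^2 - 8*b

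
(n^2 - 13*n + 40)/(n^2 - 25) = (n - 8)/(n + 5)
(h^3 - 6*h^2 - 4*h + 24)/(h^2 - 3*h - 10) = (h^2 - 8*h + 12)/(h - 5)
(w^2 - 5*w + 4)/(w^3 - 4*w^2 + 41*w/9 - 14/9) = 9*(w - 4)/(9*w^2 - 27*w + 14)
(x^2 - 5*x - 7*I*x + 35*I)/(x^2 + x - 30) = (x - 7*I)/(x + 6)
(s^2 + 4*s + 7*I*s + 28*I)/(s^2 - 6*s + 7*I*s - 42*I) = (s + 4)/(s - 6)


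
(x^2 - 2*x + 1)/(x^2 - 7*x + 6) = (x - 1)/(x - 6)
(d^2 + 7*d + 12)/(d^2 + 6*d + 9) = (d + 4)/(d + 3)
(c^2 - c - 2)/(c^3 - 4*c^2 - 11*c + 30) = (c + 1)/(c^2 - 2*c - 15)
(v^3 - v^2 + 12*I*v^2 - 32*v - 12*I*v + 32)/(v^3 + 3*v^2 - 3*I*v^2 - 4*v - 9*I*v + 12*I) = (v^2 + 12*I*v - 32)/(v^2 + v*(4 - 3*I) - 12*I)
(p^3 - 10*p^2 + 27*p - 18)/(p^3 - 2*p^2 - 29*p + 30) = (p - 3)/(p + 5)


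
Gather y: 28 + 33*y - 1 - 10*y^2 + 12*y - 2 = -10*y^2 + 45*y + 25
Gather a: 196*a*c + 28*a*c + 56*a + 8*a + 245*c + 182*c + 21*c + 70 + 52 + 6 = a*(224*c + 64) + 448*c + 128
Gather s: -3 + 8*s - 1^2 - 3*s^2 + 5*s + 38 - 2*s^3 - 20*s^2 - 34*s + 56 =-2*s^3 - 23*s^2 - 21*s + 90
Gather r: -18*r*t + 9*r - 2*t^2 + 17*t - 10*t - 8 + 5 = r*(9 - 18*t) - 2*t^2 + 7*t - 3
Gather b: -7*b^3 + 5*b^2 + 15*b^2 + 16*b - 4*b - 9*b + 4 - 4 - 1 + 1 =-7*b^3 + 20*b^2 + 3*b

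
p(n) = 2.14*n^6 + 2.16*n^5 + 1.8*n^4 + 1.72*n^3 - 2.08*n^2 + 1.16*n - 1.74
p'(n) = 12.84*n^5 + 10.8*n^4 + 7.2*n^3 + 5.16*n^2 - 4.16*n + 1.16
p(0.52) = -1.20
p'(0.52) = 2.68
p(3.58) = 6125.71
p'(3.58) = 9707.34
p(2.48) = 783.18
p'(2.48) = 1745.48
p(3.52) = 5565.89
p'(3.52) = 8961.21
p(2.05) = 275.54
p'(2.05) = 731.96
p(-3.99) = 6757.92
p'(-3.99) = -10604.82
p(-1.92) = 51.50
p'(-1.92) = -211.05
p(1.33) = 26.64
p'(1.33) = 108.92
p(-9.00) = 1020113.16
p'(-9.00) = -692122.60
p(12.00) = 6967492.50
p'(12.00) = 3432087.56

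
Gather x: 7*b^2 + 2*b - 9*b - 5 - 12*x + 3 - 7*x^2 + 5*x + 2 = 7*b^2 - 7*b - 7*x^2 - 7*x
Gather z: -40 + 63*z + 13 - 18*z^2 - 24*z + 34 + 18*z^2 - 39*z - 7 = 0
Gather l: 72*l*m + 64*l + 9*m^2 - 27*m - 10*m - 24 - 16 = l*(72*m + 64) + 9*m^2 - 37*m - 40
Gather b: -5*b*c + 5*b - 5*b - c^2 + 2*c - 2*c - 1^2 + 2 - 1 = -5*b*c - c^2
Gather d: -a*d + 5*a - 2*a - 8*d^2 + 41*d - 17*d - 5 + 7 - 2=3*a - 8*d^2 + d*(24 - a)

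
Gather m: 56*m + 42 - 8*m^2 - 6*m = -8*m^2 + 50*m + 42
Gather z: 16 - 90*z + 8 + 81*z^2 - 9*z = 81*z^2 - 99*z + 24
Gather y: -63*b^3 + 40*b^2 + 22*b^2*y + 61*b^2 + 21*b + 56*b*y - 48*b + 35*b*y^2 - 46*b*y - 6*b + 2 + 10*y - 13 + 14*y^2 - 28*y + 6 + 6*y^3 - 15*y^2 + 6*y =-63*b^3 + 101*b^2 - 33*b + 6*y^3 + y^2*(35*b - 1) + y*(22*b^2 + 10*b - 12) - 5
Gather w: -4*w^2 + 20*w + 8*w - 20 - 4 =-4*w^2 + 28*w - 24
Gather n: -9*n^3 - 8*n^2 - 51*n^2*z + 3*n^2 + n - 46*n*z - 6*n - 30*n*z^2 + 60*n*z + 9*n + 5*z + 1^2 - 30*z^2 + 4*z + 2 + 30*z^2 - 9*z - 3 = -9*n^3 + n^2*(-51*z - 5) + n*(-30*z^2 + 14*z + 4)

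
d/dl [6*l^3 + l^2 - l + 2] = 18*l^2 + 2*l - 1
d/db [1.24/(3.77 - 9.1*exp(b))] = 11.284*exp(b)/(9.1*exp(b) - 3.77)^2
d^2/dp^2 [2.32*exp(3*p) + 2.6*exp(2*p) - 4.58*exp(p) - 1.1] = (20.88*exp(2*p) + 10.4*exp(p) - 4.58)*exp(p)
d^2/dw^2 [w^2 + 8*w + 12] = 2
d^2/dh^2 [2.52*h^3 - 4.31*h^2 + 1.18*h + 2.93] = 15.12*h - 8.62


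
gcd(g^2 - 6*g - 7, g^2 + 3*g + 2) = g + 1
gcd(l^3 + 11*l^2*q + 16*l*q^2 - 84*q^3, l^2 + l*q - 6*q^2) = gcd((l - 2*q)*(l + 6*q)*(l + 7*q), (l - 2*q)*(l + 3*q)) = -l + 2*q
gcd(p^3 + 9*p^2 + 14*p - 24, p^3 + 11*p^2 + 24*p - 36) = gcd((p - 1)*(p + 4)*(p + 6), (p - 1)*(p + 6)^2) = p^2 + 5*p - 6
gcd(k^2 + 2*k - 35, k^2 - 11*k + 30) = k - 5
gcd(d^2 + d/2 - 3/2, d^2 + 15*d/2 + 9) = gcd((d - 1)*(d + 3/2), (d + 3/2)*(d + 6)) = d + 3/2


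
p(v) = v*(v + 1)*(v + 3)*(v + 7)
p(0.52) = 20.92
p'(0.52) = 62.73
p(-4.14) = -42.38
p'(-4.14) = 46.10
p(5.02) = 2913.26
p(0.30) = 9.40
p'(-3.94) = 44.35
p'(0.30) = 42.68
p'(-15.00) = -6984.00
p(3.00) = 720.00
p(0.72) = 35.56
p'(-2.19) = 1.48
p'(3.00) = 612.00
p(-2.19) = 10.15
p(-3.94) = -33.32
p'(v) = v*(v + 1)*(v + 3) + v*(v + 1)*(v + 7) + v*(v + 3)*(v + 7) + (v + 1)*(v + 3)*(v + 7)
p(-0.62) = -3.58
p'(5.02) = 1669.88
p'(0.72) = 84.24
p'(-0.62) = -5.71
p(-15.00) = 20160.00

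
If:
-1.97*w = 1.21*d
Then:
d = -1.62809917355372*w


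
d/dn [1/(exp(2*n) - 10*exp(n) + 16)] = 2*(5 - exp(n))*exp(n)/(exp(2*n) - 10*exp(n) + 16)^2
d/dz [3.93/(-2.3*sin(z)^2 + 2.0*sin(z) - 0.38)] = (18.078*sin(z) - 7.86)*cos(z)/(2.3*sin(z)^2 - 2.0*sin(z) + 0.38)^2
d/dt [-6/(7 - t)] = -6/(t - 7)^2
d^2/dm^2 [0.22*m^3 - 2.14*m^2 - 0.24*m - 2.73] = 1.32*m - 4.28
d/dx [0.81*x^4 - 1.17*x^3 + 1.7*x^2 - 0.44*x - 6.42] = 3.24*x^3 - 3.51*x^2 + 3.4*x - 0.44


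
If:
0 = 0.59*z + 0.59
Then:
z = -1.00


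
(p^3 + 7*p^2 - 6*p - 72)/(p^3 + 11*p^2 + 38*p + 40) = (p^2 + 3*p - 18)/(p^2 + 7*p + 10)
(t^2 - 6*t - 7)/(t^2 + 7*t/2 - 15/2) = 2*(t^2 - 6*t - 7)/(2*t^2 + 7*t - 15)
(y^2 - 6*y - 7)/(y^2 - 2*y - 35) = (y + 1)/(y + 5)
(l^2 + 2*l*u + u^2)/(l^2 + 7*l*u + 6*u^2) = (l + u)/(l + 6*u)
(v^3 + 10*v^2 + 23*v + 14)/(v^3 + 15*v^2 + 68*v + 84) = (v + 1)/(v + 6)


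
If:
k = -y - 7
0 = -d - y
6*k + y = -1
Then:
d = 41/5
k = 6/5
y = -41/5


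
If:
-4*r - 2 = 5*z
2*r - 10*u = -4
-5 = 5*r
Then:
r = -1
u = 1/5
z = 2/5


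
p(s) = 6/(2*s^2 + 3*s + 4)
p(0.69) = 0.85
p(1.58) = 0.44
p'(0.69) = -0.70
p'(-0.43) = -0.81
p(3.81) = 0.13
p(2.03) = 0.33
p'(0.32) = -0.96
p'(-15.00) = 0.00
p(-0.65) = 2.07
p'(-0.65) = -0.29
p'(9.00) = -0.00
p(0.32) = 1.16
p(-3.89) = 0.27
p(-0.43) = 1.95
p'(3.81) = -0.06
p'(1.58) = -0.30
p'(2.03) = -0.20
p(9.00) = 0.03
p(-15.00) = 0.01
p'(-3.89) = 0.15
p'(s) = 6*(-4*s - 3)/(2*s^2 + 3*s + 4)^2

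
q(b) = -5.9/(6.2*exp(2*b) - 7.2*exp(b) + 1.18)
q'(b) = -5.9*(-12.4*exp(2*b) + 7.2*exp(b))/(6.2*exp(2*b) - 7.2*exp(b) + 1.18)^2 = (73.16*exp(b) - 42.48)*exp(b)/(6.2*exp(2*b) - 7.2*exp(b) + 1.18)^2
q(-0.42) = 6.75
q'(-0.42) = 4.81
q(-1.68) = -110.35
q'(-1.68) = -1880.61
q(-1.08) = 10.73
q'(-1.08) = -19.79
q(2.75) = -0.00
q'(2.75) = 0.01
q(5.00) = -0.00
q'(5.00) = 0.00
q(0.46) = -1.11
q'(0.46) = 4.09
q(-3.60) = -5.97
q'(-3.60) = -1.13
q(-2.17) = -13.45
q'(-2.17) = -20.24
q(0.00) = -32.78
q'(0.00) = 946.91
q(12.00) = 0.00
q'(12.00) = 0.00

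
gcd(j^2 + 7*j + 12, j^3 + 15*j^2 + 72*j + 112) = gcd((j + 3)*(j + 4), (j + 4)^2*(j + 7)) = j + 4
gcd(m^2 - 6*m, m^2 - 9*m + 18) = m - 6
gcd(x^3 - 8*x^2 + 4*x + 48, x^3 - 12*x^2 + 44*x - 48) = x^2 - 10*x + 24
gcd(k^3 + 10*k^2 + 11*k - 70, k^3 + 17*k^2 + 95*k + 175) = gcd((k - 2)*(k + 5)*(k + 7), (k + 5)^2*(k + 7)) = k^2 + 12*k + 35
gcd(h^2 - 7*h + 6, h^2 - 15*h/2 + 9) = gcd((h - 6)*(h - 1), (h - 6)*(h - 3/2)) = h - 6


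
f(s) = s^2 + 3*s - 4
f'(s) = 2*s + 3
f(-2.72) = -4.76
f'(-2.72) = -2.44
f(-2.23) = -5.72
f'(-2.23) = -1.46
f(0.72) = -1.32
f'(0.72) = 4.44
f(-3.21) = -3.33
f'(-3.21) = -3.42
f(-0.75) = -5.69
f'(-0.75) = 1.50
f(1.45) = 2.45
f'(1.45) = 5.90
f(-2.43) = -5.39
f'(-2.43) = -1.86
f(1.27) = 1.42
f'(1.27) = 5.54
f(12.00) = 176.00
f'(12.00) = 27.00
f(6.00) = 50.00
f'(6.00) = 15.00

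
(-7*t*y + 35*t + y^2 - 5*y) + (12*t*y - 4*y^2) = 5*t*y + 35*t - 3*y^2 - 5*y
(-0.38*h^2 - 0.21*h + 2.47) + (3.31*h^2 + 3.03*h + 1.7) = 2.93*h^2 + 2.82*h + 4.17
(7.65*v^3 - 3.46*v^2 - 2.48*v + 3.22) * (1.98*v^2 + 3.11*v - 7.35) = 15.147*v^5 + 16.9407*v^4 - 71.8985*v^3 + 24.0938*v^2 + 28.2422*v - 23.667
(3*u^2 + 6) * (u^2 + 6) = 3*u^4 + 24*u^2 + 36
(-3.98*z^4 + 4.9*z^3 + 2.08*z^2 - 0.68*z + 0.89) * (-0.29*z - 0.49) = 1.1542*z^5 + 0.5292*z^4 - 3.0042*z^3 - 0.822*z^2 + 0.0751*z - 0.4361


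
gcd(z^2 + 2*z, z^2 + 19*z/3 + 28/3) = 1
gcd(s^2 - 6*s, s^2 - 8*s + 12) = s - 6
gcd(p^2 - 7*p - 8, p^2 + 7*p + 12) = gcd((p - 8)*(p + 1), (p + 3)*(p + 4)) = 1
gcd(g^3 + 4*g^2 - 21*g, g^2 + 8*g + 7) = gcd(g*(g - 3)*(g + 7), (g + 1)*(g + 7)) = g + 7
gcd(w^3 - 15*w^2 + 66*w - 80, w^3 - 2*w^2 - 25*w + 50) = w^2 - 7*w + 10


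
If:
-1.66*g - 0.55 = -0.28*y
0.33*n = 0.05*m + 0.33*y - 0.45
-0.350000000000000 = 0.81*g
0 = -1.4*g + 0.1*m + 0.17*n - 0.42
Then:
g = -0.43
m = 1.18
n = -1.78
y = -0.60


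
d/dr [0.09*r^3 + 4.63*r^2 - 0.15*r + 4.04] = 0.27*r^2 + 9.26*r - 0.15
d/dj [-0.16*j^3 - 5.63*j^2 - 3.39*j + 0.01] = -0.48*j^2 - 11.26*j - 3.39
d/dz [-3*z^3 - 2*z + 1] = -9*z^2 - 2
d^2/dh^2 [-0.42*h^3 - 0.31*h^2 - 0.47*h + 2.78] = -2.52*h - 0.62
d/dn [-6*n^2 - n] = -12*n - 1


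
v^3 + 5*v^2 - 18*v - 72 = (v - 4)*(v + 3)*(v + 6)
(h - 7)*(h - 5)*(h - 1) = h^3 - 13*h^2 + 47*h - 35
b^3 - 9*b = b*(b - 3)*(b + 3)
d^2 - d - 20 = (d - 5)*(d + 4)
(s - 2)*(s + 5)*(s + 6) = s^3 + 9*s^2 + 8*s - 60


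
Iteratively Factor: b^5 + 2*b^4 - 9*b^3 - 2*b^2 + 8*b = (b - 1)*(b^4 + 3*b^3 - 6*b^2 - 8*b) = (b - 2)*(b - 1)*(b^3 + 5*b^2 + 4*b) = (b - 2)*(b - 1)*(b + 4)*(b^2 + b) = b*(b - 2)*(b - 1)*(b + 4)*(b + 1)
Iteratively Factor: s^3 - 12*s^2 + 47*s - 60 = (s - 5)*(s^2 - 7*s + 12) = (s - 5)*(s - 3)*(s - 4)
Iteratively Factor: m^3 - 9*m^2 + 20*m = (m - 4)*(m^2 - 5*m) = (m - 5)*(m - 4)*(m)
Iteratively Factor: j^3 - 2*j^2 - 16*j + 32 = (j - 4)*(j^2 + 2*j - 8) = (j - 4)*(j - 2)*(j + 4)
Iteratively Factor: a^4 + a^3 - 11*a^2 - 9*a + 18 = (a - 1)*(a^3 + 2*a^2 - 9*a - 18) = (a - 3)*(a - 1)*(a^2 + 5*a + 6) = (a - 3)*(a - 1)*(a + 3)*(a + 2)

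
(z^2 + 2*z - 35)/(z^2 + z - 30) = (z + 7)/(z + 6)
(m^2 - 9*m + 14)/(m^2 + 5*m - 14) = (m - 7)/(m + 7)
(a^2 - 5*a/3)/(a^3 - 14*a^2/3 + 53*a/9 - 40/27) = 9*a/(9*a^2 - 27*a + 8)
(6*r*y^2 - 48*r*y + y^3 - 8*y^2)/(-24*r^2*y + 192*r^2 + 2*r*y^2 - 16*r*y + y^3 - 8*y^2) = y/(-4*r + y)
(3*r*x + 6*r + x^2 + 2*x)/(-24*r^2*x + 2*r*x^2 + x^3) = (3*r*x + 6*r + x^2 + 2*x)/(x*(-24*r^2 + 2*r*x + x^2))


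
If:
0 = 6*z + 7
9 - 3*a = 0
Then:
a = 3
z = -7/6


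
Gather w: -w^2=-w^2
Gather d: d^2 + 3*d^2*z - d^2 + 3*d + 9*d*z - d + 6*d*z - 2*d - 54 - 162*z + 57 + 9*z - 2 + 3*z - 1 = 3*d^2*z + 15*d*z - 150*z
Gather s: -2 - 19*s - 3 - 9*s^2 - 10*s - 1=-9*s^2 - 29*s - 6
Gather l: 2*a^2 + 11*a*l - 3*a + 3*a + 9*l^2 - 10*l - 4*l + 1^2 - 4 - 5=2*a^2 + 9*l^2 + l*(11*a - 14) - 8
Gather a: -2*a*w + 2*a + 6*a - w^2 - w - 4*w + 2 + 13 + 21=a*(8 - 2*w) - w^2 - 5*w + 36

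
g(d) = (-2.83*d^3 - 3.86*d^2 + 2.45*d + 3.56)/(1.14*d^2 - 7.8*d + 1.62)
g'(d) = (7.8 - 2.28*d)*(-2.83*d^3 - 3.86*d^2 + 2.45*d + 3.56)/(1.14*d^2 - 7.8*d + 1.62)^2 + (-8.49*d^2 - 7.72*d + 2.45)/(1.14*d^2 - 7.8*d + 1.62) = (-3.2262*d^4 + 44.148*d^3 + 13.5612*d^2 - 20.6232*d + 31.737)/(1.2996*d^4 - 17.784*d^3 + 64.5336*d^2 - 25.272*d + 2.6244)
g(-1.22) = -0.00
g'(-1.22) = -0.06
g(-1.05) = 0.00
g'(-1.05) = 0.11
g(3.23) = 10.63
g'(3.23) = 9.11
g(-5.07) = 3.70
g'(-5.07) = -1.49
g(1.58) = 1.70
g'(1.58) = 3.03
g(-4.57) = 2.98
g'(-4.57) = -1.40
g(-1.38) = 0.02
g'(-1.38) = -0.20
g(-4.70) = 3.16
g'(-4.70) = -1.42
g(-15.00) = 23.06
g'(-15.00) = -2.20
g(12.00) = -74.99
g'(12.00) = 2.14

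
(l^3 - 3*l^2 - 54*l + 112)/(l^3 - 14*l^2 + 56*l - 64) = (l + 7)/(l - 4)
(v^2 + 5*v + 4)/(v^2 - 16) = (v + 1)/(v - 4)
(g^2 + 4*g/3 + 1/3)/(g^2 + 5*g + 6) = (3*g^2 + 4*g + 1)/(3*(g^2 + 5*g + 6))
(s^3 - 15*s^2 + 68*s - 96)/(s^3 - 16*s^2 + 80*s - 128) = (s - 3)/(s - 4)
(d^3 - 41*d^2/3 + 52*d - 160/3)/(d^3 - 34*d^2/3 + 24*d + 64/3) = (3*d - 5)/(3*d + 2)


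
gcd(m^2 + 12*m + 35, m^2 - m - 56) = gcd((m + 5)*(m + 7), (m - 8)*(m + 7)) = m + 7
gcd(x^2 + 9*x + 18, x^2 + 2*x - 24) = x + 6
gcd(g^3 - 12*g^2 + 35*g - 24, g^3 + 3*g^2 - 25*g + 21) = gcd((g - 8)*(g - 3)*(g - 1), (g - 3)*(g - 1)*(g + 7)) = g^2 - 4*g + 3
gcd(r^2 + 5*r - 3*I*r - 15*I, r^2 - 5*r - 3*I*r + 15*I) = r - 3*I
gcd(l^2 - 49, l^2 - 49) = l^2 - 49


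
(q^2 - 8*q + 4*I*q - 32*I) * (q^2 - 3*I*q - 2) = q^4 - 8*q^3 + I*q^3 + 10*q^2 - 8*I*q^2 - 80*q - 8*I*q + 64*I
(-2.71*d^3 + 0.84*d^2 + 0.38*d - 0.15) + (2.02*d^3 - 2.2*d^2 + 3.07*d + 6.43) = -0.69*d^3 - 1.36*d^2 + 3.45*d + 6.28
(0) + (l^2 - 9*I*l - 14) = l^2 - 9*I*l - 14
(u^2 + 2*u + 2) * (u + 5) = u^3 + 7*u^2 + 12*u + 10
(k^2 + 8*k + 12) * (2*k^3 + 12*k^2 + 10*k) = 2*k^5 + 28*k^4 + 130*k^3 + 224*k^2 + 120*k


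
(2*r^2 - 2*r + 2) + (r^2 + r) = 3*r^2 - r + 2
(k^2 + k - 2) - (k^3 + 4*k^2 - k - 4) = -k^3 - 3*k^2 + 2*k + 2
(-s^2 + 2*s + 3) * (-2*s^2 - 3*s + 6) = 2*s^4 - s^3 - 18*s^2 + 3*s + 18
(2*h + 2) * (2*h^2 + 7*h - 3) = 4*h^3 + 18*h^2 + 8*h - 6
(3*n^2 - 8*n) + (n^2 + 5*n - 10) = 4*n^2 - 3*n - 10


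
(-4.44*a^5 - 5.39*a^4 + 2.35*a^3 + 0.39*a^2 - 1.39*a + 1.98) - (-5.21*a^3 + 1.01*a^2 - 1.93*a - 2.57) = -4.44*a^5 - 5.39*a^4 + 7.56*a^3 - 0.62*a^2 + 0.54*a + 4.55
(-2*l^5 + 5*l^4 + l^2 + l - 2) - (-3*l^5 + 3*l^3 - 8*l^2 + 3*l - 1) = l^5 + 5*l^4 - 3*l^3 + 9*l^2 - 2*l - 1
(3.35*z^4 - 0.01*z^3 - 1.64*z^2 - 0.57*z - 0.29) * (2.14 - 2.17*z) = -7.2695*z^5 + 7.1907*z^4 + 3.5374*z^3 - 2.2727*z^2 - 0.5905*z - 0.6206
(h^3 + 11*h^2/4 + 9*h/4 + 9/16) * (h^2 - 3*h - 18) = h^5 - h^4/4 - 24*h^3 - 891*h^2/16 - 675*h/16 - 81/8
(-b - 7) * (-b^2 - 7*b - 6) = b^3 + 14*b^2 + 55*b + 42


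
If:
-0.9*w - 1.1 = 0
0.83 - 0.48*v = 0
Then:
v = 1.73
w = -1.22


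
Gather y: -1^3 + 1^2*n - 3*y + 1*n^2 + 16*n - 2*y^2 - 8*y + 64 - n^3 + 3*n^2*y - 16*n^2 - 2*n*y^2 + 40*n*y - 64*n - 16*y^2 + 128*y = -n^3 - 15*n^2 - 47*n + y^2*(-2*n - 18) + y*(3*n^2 + 40*n + 117) + 63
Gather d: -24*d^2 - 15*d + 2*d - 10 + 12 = -24*d^2 - 13*d + 2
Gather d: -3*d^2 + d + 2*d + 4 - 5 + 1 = -3*d^2 + 3*d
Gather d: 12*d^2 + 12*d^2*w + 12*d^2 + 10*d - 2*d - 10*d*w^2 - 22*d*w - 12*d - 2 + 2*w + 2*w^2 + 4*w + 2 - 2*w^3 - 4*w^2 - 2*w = d^2*(12*w + 24) + d*(-10*w^2 - 22*w - 4) - 2*w^3 - 2*w^2 + 4*w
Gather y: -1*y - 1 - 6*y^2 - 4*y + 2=-6*y^2 - 5*y + 1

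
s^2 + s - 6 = (s - 2)*(s + 3)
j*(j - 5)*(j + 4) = j^3 - j^2 - 20*j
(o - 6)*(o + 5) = o^2 - o - 30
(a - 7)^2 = a^2 - 14*a + 49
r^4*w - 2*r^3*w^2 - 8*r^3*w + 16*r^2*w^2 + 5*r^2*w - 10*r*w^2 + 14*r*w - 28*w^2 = (r - 7)*(r - 2)*(r - 2*w)*(r*w + w)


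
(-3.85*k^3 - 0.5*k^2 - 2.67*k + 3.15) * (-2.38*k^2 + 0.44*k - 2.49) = 9.163*k^5 - 0.504*k^4 + 15.7211*k^3 - 7.4268*k^2 + 8.0343*k - 7.8435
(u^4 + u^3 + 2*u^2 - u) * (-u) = -u^5 - u^4 - 2*u^3 + u^2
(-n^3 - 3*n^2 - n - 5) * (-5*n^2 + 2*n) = 5*n^5 + 13*n^4 - n^3 + 23*n^2 - 10*n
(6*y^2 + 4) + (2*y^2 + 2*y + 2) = 8*y^2 + 2*y + 6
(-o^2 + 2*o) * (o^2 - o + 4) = -o^4 + 3*o^3 - 6*o^2 + 8*o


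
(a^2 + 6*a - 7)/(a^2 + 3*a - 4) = (a + 7)/(a + 4)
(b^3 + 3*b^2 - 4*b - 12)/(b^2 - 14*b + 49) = (b^3 + 3*b^2 - 4*b - 12)/(b^2 - 14*b + 49)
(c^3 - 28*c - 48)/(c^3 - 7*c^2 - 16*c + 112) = (c^2 - 4*c - 12)/(c^2 - 11*c + 28)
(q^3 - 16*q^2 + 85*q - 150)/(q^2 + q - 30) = (q^2 - 11*q + 30)/(q + 6)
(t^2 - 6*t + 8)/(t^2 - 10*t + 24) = (t - 2)/(t - 6)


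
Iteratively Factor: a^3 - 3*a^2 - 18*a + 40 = (a - 5)*(a^2 + 2*a - 8) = (a - 5)*(a + 4)*(a - 2)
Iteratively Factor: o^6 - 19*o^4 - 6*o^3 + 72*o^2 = (o + 3)*(o^5 - 3*o^4 - 10*o^3 + 24*o^2) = (o - 4)*(o + 3)*(o^4 + o^3 - 6*o^2) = o*(o - 4)*(o + 3)*(o^3 + o^2 - 6*o) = o*(o - 4)*(o - 2)*(o + 3)*(o^2 + 3*o) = o*(o - 4)*(o - 2)*(o + 3)^2*(o)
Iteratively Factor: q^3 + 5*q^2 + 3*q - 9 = (q - 1)*(q^2 + 6*q + 9) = (q - 1)*(q + 3)*(q + 3)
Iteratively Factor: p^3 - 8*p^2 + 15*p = (p - 3)*(p^2 - 5*p) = p*(p - 3)*(p - 5)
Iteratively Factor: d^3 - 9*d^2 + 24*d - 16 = (d - 1)*(d^2 - 8*d + 16) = (d - 4)*(d - 1)*(d - 4)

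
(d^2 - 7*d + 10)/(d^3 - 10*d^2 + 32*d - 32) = (d - 5)/(d^2 - 8*d + 16)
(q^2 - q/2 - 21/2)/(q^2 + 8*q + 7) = (2*q^2 - q - 21)/(2*(q^2 + 8*q + 7))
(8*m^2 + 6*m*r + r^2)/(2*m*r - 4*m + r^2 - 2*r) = (4*m + r)/(r - 2)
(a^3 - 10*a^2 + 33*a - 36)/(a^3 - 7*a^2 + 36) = (a^2 - 7*a + 12)/(a^2 - 4*a - 12)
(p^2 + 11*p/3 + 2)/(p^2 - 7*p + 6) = (p^2 + 11*p/3 + 2)/(p^2 - 7*p + 6)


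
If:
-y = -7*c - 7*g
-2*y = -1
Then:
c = 1/14 - g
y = 1/2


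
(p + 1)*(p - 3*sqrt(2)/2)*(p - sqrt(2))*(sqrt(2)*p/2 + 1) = sqrt(2)*p^4/2 - 3*p^3/2 + sqrt(2)*p^3/2 - 3*p^2/2 - sqrt(2)*p^2 - sqrt(2)*p + 3*p + 3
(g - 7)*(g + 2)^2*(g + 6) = g^4 + 3*g^3 - 42*g^2 - 172*g - 168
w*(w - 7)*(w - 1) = w^3 - 8*w^2 + 7*w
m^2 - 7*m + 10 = (m - 5)*(m - 2)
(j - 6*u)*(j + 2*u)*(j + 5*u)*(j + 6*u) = j^4 + 7*j^3*u - 26*j^2*u^2 - 252*j*u^3 - 360*u^4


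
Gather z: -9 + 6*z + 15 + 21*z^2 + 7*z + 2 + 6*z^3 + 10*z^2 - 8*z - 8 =6*z^3 + 31*z^2 + 5*z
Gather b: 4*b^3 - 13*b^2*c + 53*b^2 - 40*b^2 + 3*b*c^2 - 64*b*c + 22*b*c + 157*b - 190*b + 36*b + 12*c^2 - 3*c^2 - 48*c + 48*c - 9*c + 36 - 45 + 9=4*b^3 + b^2*(13 - 13*c) + b*(3*c^2 - 42*c + 3) + 9*c^2 - 9*c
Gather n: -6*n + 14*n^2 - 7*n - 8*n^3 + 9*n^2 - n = -8*n^3 + 23*n^2 - 14*n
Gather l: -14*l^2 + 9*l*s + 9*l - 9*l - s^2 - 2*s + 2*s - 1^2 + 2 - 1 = -14*l^2 + 9*l*s - s^2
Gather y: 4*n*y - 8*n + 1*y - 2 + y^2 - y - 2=4*n*y - 8*n + y^2 - 4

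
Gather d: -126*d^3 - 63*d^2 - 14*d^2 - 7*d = -126*d^3 - 77*d^2 - 7*d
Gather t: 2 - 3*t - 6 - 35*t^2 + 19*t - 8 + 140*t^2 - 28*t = 105*t^2 - 12*t - 12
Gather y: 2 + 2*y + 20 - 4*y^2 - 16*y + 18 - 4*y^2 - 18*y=-8*y^2 - 32*y + 40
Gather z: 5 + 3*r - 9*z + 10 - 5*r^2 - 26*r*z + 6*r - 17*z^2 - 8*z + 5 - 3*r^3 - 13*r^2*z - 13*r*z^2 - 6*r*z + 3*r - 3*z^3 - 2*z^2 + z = -3*r^3 - 5*r^2 + 12*r - 3*z^3 + z^2*(-13*r - 19) + z*(-13*r^2 - 32*r - 16) + 20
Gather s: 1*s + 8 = s + 8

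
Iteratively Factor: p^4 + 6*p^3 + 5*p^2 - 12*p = (p + 4)*(p^3 + 2*p^2 - 3*p) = (p + 3)*(p + 4)*(p^2 - p) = p*(p + 3)*(p + 4)*(p - 1)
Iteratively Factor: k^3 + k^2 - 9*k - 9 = (k - 3)*(k^2 + 4*k + 3) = (k - 3)*(k + 3)*(k + 1)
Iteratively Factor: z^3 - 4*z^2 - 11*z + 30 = (z + 3)*(z^2 - 7*z + 10) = (z - 2)*(z + 3)*(z - 5)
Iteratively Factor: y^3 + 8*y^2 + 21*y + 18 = (y + 3)*(y^2 + 5*y + 6) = (y + 3)^2*(y + 2)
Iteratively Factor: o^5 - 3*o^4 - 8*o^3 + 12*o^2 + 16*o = (o - 2)*(o^4 - o^3 - 10*o^2 - 8*o) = o*(o - 2)*(o^3 - o^2 - 10*o - 8) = o*(o - 4)*(o - 2)*(o^2 + 3*o + 2) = o*(o - 4)*(o - 2)*(o + 2)*(o + 1)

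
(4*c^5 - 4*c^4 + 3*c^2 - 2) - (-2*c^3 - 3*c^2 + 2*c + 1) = 4*c^5 - 4*c^4 + 2*c^3 + 6*c^2 - 2*c - 3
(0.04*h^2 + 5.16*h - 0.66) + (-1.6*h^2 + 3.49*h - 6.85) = -1.56*h^2 + 8.65*h - 7.51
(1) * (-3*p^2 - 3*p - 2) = -3*p^2 - 3*p - 2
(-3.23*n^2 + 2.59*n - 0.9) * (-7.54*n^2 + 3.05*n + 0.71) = 24.3542*n^4 - 29.3801*n^3 + 12.3922*n^2 - 0.9061*n - 0.639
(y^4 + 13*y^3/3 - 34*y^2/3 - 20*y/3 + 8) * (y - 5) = y^5 - 2*y^4/3 - 33*y^3 + 50*y^2 + 124*y/3 - 40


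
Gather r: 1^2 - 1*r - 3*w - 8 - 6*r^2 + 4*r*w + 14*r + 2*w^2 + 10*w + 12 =-6*r^2 + r*(4*w + 13) + 2*w^2 + 7*w + 5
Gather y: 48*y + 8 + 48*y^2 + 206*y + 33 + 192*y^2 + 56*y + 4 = 240*y^2 + 310*y + 45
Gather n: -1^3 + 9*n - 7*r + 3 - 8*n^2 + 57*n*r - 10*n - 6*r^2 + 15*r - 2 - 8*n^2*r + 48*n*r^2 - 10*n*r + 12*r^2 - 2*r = n^2*(-8*r - 8) + n*(48*r^2 + 47*r - 1) + 6*r^2 + 6*r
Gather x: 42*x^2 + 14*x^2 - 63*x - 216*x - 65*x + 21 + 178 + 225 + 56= 56*x^2 - 344*x + 480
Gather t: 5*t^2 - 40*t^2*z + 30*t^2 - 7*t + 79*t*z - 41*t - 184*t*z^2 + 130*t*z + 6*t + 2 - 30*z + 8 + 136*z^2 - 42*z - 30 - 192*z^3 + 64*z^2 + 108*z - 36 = t^2*(35 - 40*z) + t*(-184*z^2 + 209*z - 42) - 192*z^3 + 200*z^2 + 36*z - 56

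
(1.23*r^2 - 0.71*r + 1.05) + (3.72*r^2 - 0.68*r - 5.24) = 4.95*r^2 - 1.39*r - 4.19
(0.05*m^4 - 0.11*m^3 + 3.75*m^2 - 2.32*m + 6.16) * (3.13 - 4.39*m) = -0.2195*m^5 + 0.6394*m^4 - 16.8068*m^3 + 21.9223*m^2 - 34.304*m + 19.2808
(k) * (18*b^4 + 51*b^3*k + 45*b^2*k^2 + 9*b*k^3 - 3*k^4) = 18*b^4*k + 51*b^3*k^2 + 45*b^2*k^3 + 9*b*k^4 - 3*k^5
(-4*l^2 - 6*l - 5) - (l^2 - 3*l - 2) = -5*l^2 - 3*l - 3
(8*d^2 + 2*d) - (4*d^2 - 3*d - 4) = 4*d^2 + 5*d + 4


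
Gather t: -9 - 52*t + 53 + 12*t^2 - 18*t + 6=12*t^2 - 70*t + 50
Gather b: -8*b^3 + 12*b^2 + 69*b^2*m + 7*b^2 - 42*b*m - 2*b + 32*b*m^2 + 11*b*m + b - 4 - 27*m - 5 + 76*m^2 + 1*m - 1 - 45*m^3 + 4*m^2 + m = -8*b^3 + b^2*(69*m + 19) + b*(32*m^2 - 31*m - 1) - 45*m^3 + 80*m^2 - 25*m - 10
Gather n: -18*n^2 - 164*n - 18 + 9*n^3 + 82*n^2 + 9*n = 9*n^3 + 64*n^2 - 155*n - 18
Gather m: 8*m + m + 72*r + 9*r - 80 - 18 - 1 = 9*m + 81*r - 99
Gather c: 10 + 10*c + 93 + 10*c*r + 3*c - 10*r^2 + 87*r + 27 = c*(10*r + 13) - 10*r^2 + 87*r + 130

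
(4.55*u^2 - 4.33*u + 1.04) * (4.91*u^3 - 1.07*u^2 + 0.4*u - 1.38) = 22.3405*u^5 - 26.1288*u^4 + 11.5595*u^3 - 9.1238*u^2 + 6.3914*u - 1.4352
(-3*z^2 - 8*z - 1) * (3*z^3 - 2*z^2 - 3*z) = -9*z^5 - 18*z^4 + 22*z^3 + 26*z^2 + 3*z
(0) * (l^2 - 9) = 0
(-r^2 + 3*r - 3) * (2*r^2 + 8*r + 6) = -2*r^4 - 2*r^3 + 12*r^2 - 6*r - 18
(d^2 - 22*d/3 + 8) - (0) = d^2 - 22*d/3 + 8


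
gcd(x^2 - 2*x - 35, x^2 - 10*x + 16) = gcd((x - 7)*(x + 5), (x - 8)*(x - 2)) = 1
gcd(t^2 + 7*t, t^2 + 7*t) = t^2 + 7*t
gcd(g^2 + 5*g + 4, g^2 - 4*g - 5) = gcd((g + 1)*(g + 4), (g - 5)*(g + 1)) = g + 1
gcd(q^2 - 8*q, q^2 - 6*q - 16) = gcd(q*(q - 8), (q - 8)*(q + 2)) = q - 8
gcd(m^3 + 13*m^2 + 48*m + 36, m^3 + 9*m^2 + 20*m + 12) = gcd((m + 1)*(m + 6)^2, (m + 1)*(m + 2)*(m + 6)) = m^2 + 7*m + 6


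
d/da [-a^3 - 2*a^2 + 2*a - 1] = -3*a^2 - 4*a + 2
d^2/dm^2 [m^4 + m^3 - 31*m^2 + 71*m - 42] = 12*m^2 + 6*m - 62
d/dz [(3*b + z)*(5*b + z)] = 8*b + 2*z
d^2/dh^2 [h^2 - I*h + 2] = 2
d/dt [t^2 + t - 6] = 2*t + 1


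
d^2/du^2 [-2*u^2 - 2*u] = -4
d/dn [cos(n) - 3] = -sin(n)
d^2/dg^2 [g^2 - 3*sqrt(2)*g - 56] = 2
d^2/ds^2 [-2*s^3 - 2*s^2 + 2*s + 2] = -12*s - 4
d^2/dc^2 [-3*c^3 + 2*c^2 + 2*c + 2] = 4 - 18*c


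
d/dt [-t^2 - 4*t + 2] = -2*t - 4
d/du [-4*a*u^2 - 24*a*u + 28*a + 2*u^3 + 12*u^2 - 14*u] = -8*a*u - 24*a + 6*u^2 + 24*u - 14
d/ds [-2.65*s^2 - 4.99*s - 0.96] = -5.3*s - 4.99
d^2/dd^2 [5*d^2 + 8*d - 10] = 10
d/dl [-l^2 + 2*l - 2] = 2 - 2*l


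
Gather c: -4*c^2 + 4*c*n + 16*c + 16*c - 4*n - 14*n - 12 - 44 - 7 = -4*c^2 + c*(4*n + 32) - 18*n - 63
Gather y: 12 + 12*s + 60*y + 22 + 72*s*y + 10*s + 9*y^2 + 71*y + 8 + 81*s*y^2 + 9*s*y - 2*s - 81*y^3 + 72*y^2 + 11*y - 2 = 20*s - 81*y^3 + y^2*(81*s + 81) + y*(81*s + 142) + 40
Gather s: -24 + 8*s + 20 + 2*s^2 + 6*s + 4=2*s^2 + 14*s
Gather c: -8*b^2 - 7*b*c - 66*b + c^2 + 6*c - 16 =-8*b^2 - 66*b + c^2 + c*(6 - 7*b) - 16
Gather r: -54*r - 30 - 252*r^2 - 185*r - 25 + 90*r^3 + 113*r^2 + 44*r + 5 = 90*r^3 - 139*r^2 - 195*r - 50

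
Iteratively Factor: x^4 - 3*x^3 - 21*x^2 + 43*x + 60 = (x + 4)*(x^3 - 7*x^2 + 7*x + 15) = (x + 1)*(x + 4)*(x^2 - 8*x + 15) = (x - 3)*(x + 1)*(x + 4)*(x - 5)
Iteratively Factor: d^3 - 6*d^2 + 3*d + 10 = (d - 2)*(d^2 - 4*d - 5) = (d - 5)*(d - 2)*(d + 1)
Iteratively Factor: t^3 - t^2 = (t - 1)*(t^2) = t*(t - 1)*(t)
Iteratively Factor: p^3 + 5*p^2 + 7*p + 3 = (p + 3)*(p^2 + 2*p + 1) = (p + 1)*(p + 3)*(p + 1)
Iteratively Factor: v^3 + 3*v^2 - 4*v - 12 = (v + 3)*(v^2 - 4) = (v - 2)*(v + 3)*(v + 2)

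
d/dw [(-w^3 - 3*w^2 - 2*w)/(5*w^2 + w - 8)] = (-5*w^4 - 2*w^3 + 31*w^2 + 48*w + 16)/(25*w^4 + 10*w^3 - 79*w^2 - 16*w + 64)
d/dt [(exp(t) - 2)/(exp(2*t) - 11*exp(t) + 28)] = (-(exp(t) - 2)*(2*exp(t) - 11) + exp(2*t) - 11*exp(t) + 28)*exp(t)/(exp(2*t) - 11*exp(t) + 28)^2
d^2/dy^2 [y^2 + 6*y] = 2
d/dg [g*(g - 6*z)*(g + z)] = 3*g^2 - 10*g*z - 6*z^2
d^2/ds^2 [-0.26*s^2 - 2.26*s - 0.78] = -0.520000000000000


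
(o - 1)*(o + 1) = o^2 - 1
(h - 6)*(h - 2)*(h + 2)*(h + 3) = h^4 - 3*h^3 - 22*h^2 + 12*h + 72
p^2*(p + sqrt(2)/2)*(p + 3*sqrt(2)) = p^4 + 7*sqrt(2)*p^3/2 + 3*p^2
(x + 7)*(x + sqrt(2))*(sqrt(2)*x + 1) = sqrt(2)*x^3 + 3*x^2 + 7*sqrt(2)*x^2 + sqrt(2)*x + 21*x + 7*sqrt(2)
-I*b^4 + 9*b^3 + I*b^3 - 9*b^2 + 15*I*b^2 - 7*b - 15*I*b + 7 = (b - 1)*(b + I)*(b + 7*I)*(-I*b + 1)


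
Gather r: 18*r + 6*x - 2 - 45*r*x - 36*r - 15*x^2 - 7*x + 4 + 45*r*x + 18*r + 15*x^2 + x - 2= 0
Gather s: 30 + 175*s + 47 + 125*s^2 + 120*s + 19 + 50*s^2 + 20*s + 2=175*s^2 + 315*s + 98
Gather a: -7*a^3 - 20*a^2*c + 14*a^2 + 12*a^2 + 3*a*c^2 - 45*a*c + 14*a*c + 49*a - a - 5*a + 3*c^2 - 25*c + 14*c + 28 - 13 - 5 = -7*a^3 + a^2*(26 - 20*c) + a*(3*c^2 - 31*c + 43) + 3*c^2 - 11*c + 10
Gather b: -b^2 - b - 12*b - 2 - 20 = -b^2 - 13*b - 22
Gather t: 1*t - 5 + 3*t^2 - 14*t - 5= 3*t^2 - 13*t - 10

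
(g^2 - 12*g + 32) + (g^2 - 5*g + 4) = 2*g^2 - 17*g + 36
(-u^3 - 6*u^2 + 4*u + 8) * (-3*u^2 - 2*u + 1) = 3*u^5 + 20*u^4 - u^3 - 38*u^2 - 12*u + 8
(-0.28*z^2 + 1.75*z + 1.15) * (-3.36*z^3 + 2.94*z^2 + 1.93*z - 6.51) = 0.9408*z^5 - 6.7032*z^4 + 0.7406*z^3 + 8.5813*z^2 - 9.173*z - 7.4865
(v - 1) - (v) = -1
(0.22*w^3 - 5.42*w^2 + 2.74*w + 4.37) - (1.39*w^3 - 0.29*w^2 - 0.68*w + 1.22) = -1.17*w^3 - 5.13*w^2 + 3.42*w + 3.15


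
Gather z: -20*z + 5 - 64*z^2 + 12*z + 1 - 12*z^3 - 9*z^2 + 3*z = -12*z^3 - 73*z^2 - 5*z + 6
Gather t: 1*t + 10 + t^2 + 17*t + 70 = t^2 + 18*t + 80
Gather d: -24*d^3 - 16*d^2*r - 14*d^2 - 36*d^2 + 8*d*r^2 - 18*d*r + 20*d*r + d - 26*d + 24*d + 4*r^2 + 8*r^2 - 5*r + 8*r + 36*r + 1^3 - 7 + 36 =-24*d^3 + d^2*(-16*r - 50) + d*(8*r^2 + 2*r - 1) + 12*r^2 + 39*r + 30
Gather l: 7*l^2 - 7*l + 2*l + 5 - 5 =7*l^2 - 5*l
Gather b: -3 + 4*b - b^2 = -b^2 + 4*b - 3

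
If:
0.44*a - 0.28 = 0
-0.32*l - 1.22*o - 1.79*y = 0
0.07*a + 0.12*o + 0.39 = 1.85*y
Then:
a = 0.64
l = 13.8058712121212 - 64.3697916666667*y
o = 15.4166666666667*y - 3.62121212121212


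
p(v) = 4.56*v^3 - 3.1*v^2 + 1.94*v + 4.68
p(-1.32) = -13.77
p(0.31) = 5.12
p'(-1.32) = 33.96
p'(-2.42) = 97.06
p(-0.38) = 3.24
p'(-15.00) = 3172.94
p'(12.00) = 1897.46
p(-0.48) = 2.53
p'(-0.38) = 6.27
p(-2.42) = -82.80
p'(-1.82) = 58.54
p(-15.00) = -16111.92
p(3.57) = 179.57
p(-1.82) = -36.61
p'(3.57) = 154.16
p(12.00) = 7461.24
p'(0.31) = 1.33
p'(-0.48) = 8.07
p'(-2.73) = 120.82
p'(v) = 13.68*v^2 - 6.2*v + 1.94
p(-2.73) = -116.50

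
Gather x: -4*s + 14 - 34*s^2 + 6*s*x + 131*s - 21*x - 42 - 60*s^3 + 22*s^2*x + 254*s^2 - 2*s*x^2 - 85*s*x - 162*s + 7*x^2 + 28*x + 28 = -60*s^3 + 220*s^2 - 35*s + x^2*(7 - 2*s) + x*(22*s^2 - 79*s + 7)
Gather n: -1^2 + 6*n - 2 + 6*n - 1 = 12*n - 4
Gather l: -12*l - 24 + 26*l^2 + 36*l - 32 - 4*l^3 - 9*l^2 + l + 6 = -4*l^3 + 17*l^2 + 25*l - 50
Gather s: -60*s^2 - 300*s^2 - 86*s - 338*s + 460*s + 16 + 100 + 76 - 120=-360*s^2 + 36*s + 72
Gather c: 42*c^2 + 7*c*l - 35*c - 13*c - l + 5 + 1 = 42*c^2 + c*(7*l - 48) - l + 6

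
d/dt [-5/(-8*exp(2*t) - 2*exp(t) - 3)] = (-80*exp(t) - 10)*exp(t)/(8*exp(2*t) + 2*exp(t) + 3)^2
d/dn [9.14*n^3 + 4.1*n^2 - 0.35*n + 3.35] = 27.42*n^2 + 8.2*n - 0.35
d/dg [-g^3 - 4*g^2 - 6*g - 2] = -3*g^2 - 8*g - 6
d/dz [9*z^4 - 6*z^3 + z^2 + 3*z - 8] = 36*z^3 - 18*z^2 + 2*z + 3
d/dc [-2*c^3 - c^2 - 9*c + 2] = -6*c^2 - 2*c - 9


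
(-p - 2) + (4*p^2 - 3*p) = 4*p^2 - 4*p - 2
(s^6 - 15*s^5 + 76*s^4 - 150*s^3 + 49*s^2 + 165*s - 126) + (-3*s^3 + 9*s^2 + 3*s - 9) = s^6 - 15*s^5 + 76*s^4 - 153*s^3 + 58*s^2 + 168*s - 135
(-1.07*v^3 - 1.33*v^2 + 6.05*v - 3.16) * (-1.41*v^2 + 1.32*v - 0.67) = 1.5087*v^5 + 0.4629*v^4 - 9.5692*v^3 + 13.3327*v^2 - 8.2247*v + 2.1172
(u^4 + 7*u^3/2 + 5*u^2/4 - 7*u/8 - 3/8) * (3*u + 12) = 3*u^5 + 45*u^4/2 + 183*u^3/4 + 99*u^2/8 - 93*u/8 - 9/2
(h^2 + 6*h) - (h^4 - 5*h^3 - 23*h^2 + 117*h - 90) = -h^4 + 5*h^3 + 24*h^2 - 111*h + 90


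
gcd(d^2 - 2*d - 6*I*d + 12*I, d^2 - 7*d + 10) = d - 2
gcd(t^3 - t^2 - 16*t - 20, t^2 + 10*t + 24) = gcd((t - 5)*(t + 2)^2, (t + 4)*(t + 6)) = 1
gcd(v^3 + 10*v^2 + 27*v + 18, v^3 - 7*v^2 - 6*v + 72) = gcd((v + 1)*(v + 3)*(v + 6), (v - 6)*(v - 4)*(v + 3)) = v + 3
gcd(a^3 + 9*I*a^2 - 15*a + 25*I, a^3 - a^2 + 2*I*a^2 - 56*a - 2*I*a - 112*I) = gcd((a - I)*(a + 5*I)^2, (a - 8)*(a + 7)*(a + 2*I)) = 1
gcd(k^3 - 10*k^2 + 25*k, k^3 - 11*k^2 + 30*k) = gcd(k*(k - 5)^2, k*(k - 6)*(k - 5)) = k^2 - 5*k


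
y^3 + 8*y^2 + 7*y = y*(y + 1)*(y + 7)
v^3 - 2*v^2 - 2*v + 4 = (v - 2)*(v - sqrt(2))*(v + sqrt(2))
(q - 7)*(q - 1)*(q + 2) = q^3 - 6*q^2 - 9*q + 14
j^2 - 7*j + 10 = (j - 5)*(j - 2)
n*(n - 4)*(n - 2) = n^3 - 6*n^2 + 8*n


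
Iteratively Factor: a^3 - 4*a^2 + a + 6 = (a + 1)*(a^2 - 5*a + 6) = (a - 2)*(a + 1)*(a - 3)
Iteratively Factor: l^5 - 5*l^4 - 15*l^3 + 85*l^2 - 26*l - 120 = (l - 2)*(l^4 - 3*l^3 - 21*l^2 + 43*l + 60) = (l - 2)*(l + 4)*(l^3 - 7*l^2 + 7*l + 15) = (l - 5)*(l - 2)*(l + 4)*(l^2 - 2*l - 3) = (l - 5)*(l - 2)*(l + 1)*(l + 4)*(l - 3)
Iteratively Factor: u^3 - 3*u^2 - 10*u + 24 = (u + 3)*(u^2 - 6*u + 8) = (u - 4)*(u + 3)*(u - 2)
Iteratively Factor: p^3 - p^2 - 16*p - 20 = (p - 5)*(p^2 + 4*p + 4) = (p - 5)*(p + 2)*(p + 2)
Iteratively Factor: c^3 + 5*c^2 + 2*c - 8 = (c + 4)*(c^2 + c - 2) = (c + 2)*(c + 4)*(c - 1)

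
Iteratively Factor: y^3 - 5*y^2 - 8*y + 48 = (y + 3)*(y^2 - 8*y + 16) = (y - 4)*(y + 3)*(y - 4)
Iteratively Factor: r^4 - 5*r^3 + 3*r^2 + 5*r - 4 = (r - 1)*(r^3 - 4*r^2 - r + 4) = (r - 1)^2*(r^2 - 3*r - 4) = (r - 1)^2*(r + 1)*(r - 4)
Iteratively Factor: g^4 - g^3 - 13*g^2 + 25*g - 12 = (g - 1)*(g^3 - 13*g + 12) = (g - 3)*(g - 1)*(g^2 + 3*g - 4) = (g - 3)*(g - 1)*(g + 4)*(g - 1)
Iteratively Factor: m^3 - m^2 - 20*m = (m - 5)*(m^2 + 4*m) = (m - 5)*(m + 4)*(m)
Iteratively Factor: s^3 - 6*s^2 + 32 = (s - 4)*(s^2 - 2*s - 8) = (s - 4)*(s + 2)*(s - 4)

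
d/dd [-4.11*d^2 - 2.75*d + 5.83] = -8.22*d - 2.75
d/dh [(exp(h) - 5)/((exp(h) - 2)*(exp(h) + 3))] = (-exp(2*h) + 10*exp(h) - 1)*exp(h)/(exp(4*h) + 2*exp(3*h) - 11*exp(2*h) - 12*exp(h) + 36)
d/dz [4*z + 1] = 4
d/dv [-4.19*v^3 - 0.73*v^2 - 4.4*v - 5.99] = -12.57*v^2 - 1.46*v - 4.4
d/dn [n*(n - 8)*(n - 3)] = 3*n^2 - 22*n + 24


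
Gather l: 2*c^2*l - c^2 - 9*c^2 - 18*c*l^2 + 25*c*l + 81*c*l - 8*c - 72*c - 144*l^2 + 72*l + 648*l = -10*c^2 - 80*c + l^2*(-18*c - 144) + l*(2*c^2 + 106*c + 720)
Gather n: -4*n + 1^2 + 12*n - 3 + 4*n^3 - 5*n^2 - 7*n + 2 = 4*n^3 - 5*n^2 + n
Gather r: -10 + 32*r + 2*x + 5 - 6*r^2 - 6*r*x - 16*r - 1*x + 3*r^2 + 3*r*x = -3*r^2 + r*(16 - 3*x) + x - 5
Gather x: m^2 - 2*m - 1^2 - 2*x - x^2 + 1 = m^2 - 2*m - x^2 - 2*x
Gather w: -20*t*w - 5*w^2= -20*t*w - 5*w^2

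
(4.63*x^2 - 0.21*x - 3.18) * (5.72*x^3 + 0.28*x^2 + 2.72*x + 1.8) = 26.4836*x^5 + 0.0952000000000002*x^4 - 5.6548*x^3 + 6.8724*x^2 - 9.0276*x - 5.724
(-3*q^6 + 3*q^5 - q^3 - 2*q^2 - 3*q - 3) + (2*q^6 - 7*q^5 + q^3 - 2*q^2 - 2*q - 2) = -q^6 - 4*q^5 - 4*q^2 - 5*q - 5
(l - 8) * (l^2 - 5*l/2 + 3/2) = l^3 - 21*l^2/2 + 43*l/2 - 12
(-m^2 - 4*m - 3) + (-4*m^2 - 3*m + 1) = -5*m^2 - 7*m - 2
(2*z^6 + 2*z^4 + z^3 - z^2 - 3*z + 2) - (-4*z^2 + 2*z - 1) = 2*z^6 + 2*z^4 + z^3 + 3*z^2 - 5*z + 3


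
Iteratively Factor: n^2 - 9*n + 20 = (n - 5)*(n - 4)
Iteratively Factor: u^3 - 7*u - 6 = (u + 1)*(u^2 - u - 6) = (u - 3)*(u + 1)*(u + 2)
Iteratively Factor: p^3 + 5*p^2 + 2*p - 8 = (p - 1)*(p^2 + 6*p + 8) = (p - 1)*(p + 4)*(p + 2)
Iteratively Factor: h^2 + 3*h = (h + 3)*(h)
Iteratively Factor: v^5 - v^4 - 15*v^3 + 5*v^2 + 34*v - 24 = (v - 1)*(v^4 - 15*v^2 - 10*v + 24) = (v - 4)*(v - 1)*(v^3 + 4*v^2 + v - 6) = (v - 4)*(v - 1)*(v + 3)*(v^2 + v - 2) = (v - 4)*(v - 1)^2*(v + 3)*(v + 2)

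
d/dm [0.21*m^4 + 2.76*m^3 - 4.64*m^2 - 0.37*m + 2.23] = 0.84*m^3 + 8.28*m^2 - 9.28*m - 0.37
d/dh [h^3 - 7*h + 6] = 3*h^2 - 7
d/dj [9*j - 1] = 9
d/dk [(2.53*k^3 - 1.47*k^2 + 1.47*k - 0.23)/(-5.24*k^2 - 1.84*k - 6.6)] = (-13.2572*k^4 - 9.3104*k^3 - 39.6864*k^2 + 16.9936*k - 10.1252)/(27.4576*k^4 + 19.2832*k^3 + 72.5536*k^2 + 24.288*k + 43.56)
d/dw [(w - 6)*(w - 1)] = 2*w - 7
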